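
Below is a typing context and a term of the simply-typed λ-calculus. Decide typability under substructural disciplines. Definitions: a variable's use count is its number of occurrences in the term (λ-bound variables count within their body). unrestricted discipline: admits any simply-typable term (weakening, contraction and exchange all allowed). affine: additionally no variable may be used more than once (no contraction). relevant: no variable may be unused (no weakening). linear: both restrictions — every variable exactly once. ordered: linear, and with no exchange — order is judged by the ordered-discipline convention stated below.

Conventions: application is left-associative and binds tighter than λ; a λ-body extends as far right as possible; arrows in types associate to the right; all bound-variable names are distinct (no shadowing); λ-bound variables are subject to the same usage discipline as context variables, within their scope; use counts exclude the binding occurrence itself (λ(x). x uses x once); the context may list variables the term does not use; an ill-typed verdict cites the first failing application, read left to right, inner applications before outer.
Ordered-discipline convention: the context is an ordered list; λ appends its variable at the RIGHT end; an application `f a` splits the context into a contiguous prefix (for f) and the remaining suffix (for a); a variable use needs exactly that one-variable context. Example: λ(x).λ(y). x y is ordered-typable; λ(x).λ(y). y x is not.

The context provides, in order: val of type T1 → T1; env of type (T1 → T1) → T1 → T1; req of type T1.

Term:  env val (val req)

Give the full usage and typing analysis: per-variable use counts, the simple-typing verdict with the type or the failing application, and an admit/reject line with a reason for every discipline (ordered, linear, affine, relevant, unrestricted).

counts: val ×2, env ×1, req ×1
order of uses: env, val, val, req
typing: the term checks, with type T1
ordered: ✗ — uses contraction: val ×2
linear: ✗ — uses contraction: val ×2
affine: ✗ — uses contraction: val ×2
relevant: ✓ — every one of val, env, req appears
unrestricted: ✓ — well-typed at T1; no restrictions here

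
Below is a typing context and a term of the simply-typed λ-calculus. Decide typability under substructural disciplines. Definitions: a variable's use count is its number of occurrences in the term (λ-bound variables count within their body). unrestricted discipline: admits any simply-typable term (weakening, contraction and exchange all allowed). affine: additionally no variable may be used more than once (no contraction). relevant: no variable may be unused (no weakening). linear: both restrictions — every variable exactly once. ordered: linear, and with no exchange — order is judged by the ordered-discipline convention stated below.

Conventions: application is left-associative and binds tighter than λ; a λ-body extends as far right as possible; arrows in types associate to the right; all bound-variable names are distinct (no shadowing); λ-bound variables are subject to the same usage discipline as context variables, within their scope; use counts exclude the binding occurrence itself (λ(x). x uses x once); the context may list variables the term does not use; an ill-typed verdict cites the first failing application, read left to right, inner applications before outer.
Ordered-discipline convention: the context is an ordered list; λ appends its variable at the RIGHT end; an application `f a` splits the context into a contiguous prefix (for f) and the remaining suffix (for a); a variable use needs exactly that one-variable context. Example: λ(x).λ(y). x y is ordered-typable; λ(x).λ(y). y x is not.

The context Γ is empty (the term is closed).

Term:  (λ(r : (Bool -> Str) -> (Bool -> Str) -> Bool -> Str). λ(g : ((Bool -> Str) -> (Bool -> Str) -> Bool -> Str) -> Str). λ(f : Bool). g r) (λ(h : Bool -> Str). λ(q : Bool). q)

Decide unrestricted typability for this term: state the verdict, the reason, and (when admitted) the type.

no — a type mismatch blocks all five
variable uses: r (λ-bound): 1, g (λ-bound): 1, f (λ-bound): 0, h (λ-bound): 0, q (λ-bound): 1
order of uses: g, r, q
typing: ill-typed: a function awaiting (Bool -> Str) -> (Bool -> Str) -> Bool -> Str gets (Bool -> Str) -> Bool -> Bool
across the five disciplines: ordered ✗ · linear ✗ · affine ✗ · relevant ✗ · unrestricted ✗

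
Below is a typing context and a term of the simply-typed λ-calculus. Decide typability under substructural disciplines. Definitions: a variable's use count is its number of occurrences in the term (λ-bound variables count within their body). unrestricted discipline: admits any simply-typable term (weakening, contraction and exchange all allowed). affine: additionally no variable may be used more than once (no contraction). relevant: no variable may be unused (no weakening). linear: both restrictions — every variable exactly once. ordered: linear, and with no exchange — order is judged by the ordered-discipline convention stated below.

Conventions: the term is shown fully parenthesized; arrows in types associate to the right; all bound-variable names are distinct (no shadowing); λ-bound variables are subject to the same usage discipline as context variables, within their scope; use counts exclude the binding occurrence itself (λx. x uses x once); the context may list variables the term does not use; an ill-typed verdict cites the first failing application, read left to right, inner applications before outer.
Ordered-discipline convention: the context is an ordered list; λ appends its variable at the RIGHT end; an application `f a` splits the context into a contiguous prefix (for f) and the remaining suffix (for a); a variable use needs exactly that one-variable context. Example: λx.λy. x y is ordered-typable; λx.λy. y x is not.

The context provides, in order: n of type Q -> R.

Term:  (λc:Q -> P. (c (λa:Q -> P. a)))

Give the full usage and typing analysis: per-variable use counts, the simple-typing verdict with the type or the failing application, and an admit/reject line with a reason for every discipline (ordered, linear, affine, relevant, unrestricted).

usage: n=0, c (bound)=1, a (bound)=1
order of uses: c, a
typing: ill-typed: a function awaiting Q gets (Q -> P) -> Q -> P
ordered: ✗ — not simply typable
linear: ✗ — fails simple typing
affine: ✗ — a type mismatch blocks all five
relevant: ✗ — the type mismatch rejects it
unrestricted: ✗ — not simply typable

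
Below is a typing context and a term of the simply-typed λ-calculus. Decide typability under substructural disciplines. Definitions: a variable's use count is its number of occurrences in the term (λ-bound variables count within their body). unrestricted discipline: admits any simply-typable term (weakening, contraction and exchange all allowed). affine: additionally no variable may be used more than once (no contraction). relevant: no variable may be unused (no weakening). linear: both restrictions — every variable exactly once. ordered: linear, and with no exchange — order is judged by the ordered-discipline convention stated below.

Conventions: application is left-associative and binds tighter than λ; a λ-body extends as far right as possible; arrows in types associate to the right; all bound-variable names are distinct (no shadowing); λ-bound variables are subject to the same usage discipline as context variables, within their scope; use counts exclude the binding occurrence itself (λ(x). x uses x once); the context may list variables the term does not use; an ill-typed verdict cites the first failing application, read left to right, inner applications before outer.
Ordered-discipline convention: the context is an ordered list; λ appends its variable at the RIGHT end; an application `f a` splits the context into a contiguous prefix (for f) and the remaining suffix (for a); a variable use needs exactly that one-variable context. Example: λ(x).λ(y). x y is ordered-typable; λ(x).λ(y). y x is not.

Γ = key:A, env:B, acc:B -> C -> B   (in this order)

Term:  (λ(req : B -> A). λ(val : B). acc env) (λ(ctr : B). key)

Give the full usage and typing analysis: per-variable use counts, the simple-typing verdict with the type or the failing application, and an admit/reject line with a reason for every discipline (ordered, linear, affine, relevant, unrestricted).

use counts: key ×1, env ×1, acc ×1, req (λ-bound) ×0, val (λ-bound) ×0, ctr (λ-bound) ×0
order of uses: acc, env, key
typing: the term checks, with type B -> C -> B
ordered: ✗, needs weakening: req, val, ctr unused
linear: ✗, needs weakening: req, val, ctr unused
affine: ✓, key, env, acc, req, val, ctr: no repeats, contraction unneeded
relevant: ✗, needs weakening: req, val, ctr unused
unrestricted: ✓, simply typable at B -> C -> B; W, C, E all held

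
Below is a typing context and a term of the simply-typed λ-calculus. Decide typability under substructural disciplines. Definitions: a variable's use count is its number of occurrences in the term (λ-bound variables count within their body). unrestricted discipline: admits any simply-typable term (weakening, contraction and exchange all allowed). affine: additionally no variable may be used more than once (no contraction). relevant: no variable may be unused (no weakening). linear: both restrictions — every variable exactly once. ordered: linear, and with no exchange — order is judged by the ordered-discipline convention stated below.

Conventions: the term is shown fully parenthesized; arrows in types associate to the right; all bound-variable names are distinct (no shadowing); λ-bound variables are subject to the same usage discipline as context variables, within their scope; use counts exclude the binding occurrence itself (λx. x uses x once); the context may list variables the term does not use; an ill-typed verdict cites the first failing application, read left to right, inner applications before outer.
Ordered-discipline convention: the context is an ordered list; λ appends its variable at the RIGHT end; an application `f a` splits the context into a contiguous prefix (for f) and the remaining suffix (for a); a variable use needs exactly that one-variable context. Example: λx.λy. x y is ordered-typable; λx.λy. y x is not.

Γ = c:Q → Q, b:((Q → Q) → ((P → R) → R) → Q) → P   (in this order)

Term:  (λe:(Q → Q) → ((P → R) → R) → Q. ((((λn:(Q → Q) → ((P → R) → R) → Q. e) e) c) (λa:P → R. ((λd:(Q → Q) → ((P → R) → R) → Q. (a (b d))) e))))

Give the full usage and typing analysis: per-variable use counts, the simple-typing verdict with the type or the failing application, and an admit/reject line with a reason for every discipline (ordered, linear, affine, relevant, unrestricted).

usage: c=1, b=1, e (bound)=3, n (bound)=0, a (bound)=1, d (bound)=1
order of uses: e, e, c, a, b, d, e
typing: well-typed at ((Q → Q) → ((P → R) → R) → Q) → Q
ordered: ✗ — e ×3 used more than once (contraction); n left unused
linear: ✗ — e ×3 used more than once (contraction); n left unused
affine: ✗ — e ×3 used more than once (contraction)
relevant: ✗ — n left unused
unrestricted: ✓ — simply typable at ((Q → Q) → ((P → R) → R) → Q) → Q; W, C, E all held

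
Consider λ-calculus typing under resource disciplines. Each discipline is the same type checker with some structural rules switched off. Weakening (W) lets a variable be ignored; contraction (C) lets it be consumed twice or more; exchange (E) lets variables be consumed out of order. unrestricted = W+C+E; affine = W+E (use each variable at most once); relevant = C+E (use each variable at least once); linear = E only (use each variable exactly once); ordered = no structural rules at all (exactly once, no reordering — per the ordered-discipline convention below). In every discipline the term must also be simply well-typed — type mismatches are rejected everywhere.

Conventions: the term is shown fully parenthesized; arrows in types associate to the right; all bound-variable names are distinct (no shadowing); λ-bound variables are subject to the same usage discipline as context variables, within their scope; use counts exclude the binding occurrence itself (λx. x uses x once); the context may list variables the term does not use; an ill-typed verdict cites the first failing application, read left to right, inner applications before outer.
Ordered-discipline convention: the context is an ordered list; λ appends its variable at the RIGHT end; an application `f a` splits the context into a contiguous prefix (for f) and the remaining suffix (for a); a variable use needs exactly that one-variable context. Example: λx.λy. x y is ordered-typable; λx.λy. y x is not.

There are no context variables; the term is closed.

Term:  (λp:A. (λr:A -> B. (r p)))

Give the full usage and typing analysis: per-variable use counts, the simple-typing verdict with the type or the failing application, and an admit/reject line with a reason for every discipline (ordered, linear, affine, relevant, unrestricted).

counts: p [bound]=1; r [bound]=1
left-to-right use order: r, p
typing: ✓ — A -> (A -> B) -> B
ordered: ✗, no ordered split (uses run r, p)
linear: ✓, each of p, r used exactly once
affine: ✓, none of p, r used more than once
relevant: ✓, p, r: all used, weakening unneeded
unrestricted: ✓, simply typable at A -> (A -> B) -> B; W, C, E all held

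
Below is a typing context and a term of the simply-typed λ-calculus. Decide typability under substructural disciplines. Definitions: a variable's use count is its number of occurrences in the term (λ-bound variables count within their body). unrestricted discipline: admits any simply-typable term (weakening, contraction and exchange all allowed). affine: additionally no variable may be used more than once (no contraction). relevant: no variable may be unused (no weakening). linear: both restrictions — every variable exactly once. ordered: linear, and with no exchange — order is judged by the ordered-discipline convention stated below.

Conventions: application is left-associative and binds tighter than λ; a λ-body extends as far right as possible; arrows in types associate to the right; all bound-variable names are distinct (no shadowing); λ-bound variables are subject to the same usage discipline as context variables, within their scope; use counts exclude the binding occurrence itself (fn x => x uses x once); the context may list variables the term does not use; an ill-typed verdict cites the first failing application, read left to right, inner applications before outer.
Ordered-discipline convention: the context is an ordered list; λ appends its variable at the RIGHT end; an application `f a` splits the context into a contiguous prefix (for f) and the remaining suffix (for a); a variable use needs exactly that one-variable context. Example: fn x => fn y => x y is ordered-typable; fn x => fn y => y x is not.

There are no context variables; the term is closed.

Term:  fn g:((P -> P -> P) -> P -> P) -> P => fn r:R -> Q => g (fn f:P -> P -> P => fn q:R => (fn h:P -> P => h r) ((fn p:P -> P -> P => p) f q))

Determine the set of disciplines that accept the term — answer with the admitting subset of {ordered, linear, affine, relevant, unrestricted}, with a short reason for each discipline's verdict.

accepted by: none
use counts: g [bound]=1, r [bound]=1, f [bound]=1, q [bound]=1, h [bound]=1, p [bound]=1
uses in reading order: g, h, r, p, f, q
typing: ill-typed: an application expects P but receives R -> Q
ordered: ✗, the type mismatch rejects it
linear: ✗, not simply typable
affine: ✗, fails simple typing
relevant: ✗, a type mismatch blocks all five
unrestricted: ✗, the type mismatch rejects it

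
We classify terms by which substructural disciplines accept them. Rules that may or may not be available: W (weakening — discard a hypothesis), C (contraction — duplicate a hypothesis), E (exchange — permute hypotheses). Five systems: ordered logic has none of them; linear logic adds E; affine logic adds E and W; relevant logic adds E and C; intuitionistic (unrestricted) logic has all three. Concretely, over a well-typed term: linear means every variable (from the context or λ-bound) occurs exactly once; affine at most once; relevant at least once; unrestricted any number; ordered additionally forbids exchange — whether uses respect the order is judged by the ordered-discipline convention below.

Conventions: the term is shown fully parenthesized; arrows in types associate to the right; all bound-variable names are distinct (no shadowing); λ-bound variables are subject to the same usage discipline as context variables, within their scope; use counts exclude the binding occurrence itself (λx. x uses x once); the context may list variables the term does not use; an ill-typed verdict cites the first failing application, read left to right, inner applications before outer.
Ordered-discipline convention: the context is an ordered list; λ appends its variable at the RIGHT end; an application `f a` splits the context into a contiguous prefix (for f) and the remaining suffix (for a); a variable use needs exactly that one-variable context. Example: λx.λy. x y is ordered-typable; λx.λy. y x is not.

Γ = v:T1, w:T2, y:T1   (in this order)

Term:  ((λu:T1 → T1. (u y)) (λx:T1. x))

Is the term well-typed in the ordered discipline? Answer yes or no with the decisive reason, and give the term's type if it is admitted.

no — v, w left unused
usage: v: 0×; w: 0×; y: 1×; u (λ-bound): 1×; x (λ-bound): 1×
order of uses: u, y, x
typing: well-typed at T1
summary: ordered ✗ · linear ✗ · affine ✓ · relevant ✗ · unrestricted ✓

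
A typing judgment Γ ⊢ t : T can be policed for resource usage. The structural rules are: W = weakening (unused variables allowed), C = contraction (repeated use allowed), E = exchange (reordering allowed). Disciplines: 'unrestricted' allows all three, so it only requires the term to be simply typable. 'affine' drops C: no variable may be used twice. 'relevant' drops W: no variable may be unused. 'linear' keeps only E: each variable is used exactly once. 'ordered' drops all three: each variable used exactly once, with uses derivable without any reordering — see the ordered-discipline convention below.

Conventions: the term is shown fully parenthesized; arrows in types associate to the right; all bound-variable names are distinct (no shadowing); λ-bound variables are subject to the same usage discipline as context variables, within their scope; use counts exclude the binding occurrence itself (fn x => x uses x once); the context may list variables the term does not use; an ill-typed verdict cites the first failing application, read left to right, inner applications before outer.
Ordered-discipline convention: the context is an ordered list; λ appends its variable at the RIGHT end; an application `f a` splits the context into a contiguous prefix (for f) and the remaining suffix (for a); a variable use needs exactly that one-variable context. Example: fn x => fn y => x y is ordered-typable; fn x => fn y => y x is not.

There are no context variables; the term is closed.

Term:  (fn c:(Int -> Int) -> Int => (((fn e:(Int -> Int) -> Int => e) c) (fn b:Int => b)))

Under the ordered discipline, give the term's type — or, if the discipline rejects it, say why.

term : ((Int -> Int) -> Int) -> Int
counts: c [bound] ×1; e [bound] ×1; b [bound] ×1
order of uses: e, c, b
typing: the term checks, with type ((Int -> Int) -> Int) -> Int
summary: ordered ✓; linear ✓; affine ✓; relevant ✓; unrestricted ✓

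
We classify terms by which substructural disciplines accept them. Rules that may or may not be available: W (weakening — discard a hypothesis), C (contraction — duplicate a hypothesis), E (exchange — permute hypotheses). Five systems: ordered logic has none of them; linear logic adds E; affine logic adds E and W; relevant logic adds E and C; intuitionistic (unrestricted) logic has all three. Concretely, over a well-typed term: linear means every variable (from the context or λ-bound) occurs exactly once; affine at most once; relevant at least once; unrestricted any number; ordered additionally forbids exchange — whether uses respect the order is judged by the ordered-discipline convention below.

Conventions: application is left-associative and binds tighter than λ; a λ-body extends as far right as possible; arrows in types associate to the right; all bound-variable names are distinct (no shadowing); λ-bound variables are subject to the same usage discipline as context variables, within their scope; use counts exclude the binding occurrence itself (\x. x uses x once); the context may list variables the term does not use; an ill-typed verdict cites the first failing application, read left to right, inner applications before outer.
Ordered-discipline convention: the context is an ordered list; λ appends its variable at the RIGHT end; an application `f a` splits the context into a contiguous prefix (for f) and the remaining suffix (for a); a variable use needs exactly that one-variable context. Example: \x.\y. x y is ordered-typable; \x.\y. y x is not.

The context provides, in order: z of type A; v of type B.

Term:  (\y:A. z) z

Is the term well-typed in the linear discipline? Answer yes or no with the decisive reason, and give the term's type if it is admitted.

no — needs contraction — z ×2; v, y never used (weakening)
variable uses: z=2, v=0, y (bound)=0
use order (left to right): z, z
typing: the term checks, with type A
summary: ordered ✗; linear ✗; affine ✗; relevant ✗; unrestricted ✓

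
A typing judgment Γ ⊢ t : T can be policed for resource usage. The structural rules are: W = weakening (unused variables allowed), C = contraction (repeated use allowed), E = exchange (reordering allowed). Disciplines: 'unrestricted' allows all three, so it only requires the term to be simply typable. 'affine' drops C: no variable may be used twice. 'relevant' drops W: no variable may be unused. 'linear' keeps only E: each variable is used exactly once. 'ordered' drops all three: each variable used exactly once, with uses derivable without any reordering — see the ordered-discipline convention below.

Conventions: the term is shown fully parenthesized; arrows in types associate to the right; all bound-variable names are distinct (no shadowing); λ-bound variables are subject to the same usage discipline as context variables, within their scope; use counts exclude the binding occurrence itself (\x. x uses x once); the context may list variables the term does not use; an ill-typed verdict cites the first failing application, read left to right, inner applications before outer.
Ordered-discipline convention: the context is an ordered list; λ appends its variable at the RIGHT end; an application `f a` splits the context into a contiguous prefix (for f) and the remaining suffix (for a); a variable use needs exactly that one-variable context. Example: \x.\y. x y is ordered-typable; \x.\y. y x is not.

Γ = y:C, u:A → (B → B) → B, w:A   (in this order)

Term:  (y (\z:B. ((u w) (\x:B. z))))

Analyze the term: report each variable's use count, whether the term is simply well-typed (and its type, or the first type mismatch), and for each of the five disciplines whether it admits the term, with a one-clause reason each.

variable uses: y=1; u=1; w=1; z (bound)=1; x (bound)=0
uses in reading order: y, u, w, z
typing: ill-typed: non-arrow in function slot: C
ordered ✗ (the type mismatch rejects it)
linear ✗ (not simply typable)
affine ✗ (fails simple typing)
relevant ✗ (a type mismatch blocks all five)
unrestricted ✗ (the type mismatch rejects it)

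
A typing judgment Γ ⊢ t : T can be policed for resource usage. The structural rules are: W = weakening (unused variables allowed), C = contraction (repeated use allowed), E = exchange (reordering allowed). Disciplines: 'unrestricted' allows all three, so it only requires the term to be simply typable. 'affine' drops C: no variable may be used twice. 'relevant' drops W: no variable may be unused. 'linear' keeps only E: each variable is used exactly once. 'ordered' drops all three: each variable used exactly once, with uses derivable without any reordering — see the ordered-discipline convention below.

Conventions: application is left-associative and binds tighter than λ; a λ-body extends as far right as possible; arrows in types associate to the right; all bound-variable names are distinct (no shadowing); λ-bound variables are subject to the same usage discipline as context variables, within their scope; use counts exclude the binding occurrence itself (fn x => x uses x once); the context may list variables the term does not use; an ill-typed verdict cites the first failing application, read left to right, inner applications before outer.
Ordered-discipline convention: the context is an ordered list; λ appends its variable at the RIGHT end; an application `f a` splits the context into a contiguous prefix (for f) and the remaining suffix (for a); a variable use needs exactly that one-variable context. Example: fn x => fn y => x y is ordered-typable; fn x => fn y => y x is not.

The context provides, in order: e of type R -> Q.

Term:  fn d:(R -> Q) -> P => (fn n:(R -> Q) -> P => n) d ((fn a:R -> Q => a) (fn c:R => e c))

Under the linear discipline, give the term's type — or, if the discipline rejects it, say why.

term : ((R -> Q) -> P) -> P
usage: e: 1, d [bound]: 1, n [bound]: 1, a [bound]: 1, c [bound]: 1
order of uses: n, d, a, e, c
typing: the term checks, with type ((R -> Q) -> P) -> P
all disciplines: ordered ✗, linear ✓, affine ✓, relevant ✓, unrestricted ✓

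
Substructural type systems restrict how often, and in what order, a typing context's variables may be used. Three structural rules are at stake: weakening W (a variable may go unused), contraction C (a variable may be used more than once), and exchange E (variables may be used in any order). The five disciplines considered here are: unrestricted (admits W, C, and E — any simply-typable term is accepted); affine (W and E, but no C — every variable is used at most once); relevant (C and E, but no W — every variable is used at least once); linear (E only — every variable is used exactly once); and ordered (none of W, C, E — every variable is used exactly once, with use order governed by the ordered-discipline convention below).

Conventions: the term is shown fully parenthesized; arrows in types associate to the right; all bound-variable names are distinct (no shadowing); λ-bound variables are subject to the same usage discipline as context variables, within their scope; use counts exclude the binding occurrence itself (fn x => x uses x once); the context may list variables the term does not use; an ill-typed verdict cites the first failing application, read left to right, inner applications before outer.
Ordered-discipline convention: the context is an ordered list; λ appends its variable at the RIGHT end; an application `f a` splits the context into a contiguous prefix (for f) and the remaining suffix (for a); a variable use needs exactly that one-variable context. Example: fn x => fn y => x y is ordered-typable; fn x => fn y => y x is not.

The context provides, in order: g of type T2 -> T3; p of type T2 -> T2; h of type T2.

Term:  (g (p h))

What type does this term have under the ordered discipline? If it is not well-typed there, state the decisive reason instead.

term : T3
counts: g=1, p=1, h=1
order of uses: g, p, h
typing: well-typed — term : T3
across the five disciplines: ordered ✓ | linear ✓ | affine ✓ | relevant ✓ | unrestricted ✓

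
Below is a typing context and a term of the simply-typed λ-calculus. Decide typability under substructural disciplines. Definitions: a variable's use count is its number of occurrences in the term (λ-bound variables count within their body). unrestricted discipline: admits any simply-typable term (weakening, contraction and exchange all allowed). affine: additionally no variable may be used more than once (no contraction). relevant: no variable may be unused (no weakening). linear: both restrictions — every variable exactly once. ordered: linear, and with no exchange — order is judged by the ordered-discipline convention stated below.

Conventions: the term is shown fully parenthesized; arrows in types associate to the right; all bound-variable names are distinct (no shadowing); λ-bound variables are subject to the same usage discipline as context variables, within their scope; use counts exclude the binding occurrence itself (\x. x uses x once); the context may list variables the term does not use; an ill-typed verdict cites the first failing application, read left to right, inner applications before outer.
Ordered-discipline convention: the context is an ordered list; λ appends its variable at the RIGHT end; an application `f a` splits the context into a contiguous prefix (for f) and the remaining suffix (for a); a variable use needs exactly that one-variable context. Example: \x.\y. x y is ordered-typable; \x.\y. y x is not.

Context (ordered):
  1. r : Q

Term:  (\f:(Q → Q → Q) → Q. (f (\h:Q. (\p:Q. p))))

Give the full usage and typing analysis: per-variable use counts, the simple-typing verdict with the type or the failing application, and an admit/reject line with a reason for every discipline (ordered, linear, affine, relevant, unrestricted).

use counts: r ×0, f (bound) ×1, h (bound) ×0, p (bound) ×1
left-to-right use order: f, p
typing: ✓ — ((Q → Q → Q) → Q) → Q
ordered ✗ (r, h left unused)
linear ✗ (r, h left unused)
affine ✓ (r, f, h, p: no repeats, contraction unneeded)
relevant ✗ (r, h left unused)
unrestricted ✓ (simply typable at ((Q → Q → Q) → Q) → Q; W, C, E all held)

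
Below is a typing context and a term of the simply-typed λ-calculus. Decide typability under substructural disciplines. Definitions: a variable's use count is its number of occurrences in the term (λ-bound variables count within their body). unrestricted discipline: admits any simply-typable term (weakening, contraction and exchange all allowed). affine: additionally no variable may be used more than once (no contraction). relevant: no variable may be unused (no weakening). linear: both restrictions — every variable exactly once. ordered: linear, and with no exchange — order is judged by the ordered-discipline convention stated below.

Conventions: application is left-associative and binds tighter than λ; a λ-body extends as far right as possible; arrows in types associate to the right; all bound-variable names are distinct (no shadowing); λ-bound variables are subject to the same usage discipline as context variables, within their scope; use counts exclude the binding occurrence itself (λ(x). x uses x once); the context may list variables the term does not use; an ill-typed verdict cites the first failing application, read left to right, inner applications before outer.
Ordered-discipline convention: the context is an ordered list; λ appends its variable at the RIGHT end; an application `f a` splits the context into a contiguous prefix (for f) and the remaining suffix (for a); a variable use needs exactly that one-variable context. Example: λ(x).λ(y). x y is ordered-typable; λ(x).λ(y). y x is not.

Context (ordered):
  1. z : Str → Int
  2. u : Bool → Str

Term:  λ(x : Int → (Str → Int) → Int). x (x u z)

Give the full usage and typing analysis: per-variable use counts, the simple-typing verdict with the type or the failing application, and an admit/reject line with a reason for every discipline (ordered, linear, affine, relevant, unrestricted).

use counts: z: 1, u: 1, x (bound): 2
left-to-right use order: x, x, u, z
typing: ill-typed: argument of type Bool → Str where Int is required
ordered: ✗ — the type mismatch rejects it
linear: ✗ — not simply typable
affine: ✗ — fails simple typing
relevant: ✗ — a type mismatch blocks all five
unrestricted: ✗ — the type mismatch rejects it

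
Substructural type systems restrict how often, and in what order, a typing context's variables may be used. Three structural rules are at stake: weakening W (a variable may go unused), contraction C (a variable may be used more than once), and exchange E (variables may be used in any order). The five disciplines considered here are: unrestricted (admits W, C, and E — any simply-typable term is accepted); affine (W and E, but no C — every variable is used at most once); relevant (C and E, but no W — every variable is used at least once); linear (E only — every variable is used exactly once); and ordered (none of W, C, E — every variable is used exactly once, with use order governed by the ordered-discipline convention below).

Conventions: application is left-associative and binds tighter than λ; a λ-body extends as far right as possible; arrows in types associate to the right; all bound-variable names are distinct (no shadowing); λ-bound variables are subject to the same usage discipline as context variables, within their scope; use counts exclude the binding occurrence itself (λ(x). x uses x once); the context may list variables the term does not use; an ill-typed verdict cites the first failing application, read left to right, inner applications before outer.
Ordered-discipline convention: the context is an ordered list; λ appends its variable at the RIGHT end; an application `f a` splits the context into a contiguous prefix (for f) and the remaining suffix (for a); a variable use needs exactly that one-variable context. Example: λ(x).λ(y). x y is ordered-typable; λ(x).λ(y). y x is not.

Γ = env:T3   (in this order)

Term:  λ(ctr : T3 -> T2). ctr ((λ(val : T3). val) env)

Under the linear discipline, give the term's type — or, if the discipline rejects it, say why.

term : (T3 -> T2) -> T2
variable uses: env ×1; ctr (bound) ×1; val (bound) ×1
order of uses: ctr, val, env
typing: ✓ — (T3 -> T2) -> T2
all disciplines: ordered ✗, linear ✓, affine ✓, relevant ✓, unrestricted ✓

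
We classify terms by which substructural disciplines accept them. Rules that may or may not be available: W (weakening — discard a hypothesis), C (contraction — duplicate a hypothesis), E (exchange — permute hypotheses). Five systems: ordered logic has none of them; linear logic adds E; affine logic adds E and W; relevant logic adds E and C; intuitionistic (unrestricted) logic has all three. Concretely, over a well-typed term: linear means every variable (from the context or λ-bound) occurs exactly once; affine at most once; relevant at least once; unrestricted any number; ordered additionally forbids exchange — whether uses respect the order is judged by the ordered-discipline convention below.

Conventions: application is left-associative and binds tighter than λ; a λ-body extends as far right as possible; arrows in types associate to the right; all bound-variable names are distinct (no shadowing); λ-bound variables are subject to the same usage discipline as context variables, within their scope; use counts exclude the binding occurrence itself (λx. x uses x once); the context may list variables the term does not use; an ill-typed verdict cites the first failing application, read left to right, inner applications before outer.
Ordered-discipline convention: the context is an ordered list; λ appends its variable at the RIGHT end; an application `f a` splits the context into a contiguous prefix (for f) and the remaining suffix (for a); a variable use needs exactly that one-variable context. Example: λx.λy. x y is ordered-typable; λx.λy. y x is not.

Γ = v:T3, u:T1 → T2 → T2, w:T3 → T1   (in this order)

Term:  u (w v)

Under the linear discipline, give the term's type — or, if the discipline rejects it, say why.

term : T2 → T2
use counts: v=1; u=1; w=1
left-to-right use order: u, w, v
typing: the term checks, with type T2 → T2
all disciplines: ordered ✗ · linear ✓ · affine ✓ · relevant ✓ · unrestricted ✓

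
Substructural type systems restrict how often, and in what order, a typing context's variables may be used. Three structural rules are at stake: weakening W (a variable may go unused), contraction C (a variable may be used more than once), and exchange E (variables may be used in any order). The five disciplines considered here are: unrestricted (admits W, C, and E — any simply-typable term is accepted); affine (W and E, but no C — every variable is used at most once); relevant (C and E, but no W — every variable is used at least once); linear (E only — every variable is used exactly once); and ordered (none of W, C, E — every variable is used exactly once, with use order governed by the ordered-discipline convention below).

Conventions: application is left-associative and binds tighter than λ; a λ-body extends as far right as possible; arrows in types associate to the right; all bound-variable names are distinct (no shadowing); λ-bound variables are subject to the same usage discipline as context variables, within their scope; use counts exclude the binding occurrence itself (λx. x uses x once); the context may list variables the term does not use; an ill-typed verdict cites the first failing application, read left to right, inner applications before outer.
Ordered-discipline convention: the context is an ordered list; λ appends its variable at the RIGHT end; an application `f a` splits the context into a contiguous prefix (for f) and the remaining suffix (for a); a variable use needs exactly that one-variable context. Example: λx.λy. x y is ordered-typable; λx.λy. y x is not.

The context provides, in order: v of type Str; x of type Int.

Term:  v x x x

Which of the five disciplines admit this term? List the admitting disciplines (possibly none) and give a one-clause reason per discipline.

admitted in: none
variable uses: v: 1; x: 3
uses in reading order: v, x, x, x
typing: ill-typed: applying a non-function (Str)
ordered: ✗ — a type mismatch blocks all five
linear: ✗ — the type mismatch rejects it
affine: ✗ — not simply typable
relevant: ✗ — fails simple typing
unrestricted: ✗ — a type mismatch blocks all five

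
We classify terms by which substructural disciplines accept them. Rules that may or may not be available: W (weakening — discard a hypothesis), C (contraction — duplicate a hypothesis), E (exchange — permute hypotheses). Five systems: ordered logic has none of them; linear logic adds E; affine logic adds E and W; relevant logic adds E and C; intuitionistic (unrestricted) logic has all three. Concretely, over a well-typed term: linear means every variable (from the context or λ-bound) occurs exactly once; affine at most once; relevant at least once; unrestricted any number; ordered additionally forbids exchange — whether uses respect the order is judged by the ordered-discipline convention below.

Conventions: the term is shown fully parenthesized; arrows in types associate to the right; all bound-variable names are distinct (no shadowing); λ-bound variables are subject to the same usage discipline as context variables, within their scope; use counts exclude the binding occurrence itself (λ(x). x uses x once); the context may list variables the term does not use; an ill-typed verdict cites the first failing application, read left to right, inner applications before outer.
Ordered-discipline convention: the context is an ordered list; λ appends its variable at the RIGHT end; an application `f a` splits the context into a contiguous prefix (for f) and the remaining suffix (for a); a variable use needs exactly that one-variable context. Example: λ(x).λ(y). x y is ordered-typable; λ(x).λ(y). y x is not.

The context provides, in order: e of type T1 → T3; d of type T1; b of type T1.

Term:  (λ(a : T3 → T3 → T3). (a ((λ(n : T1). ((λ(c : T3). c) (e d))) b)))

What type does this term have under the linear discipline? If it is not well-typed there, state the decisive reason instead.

not well-typed under linear — needs weakening: n unused
counts: e ×1, d ×1, b ×1, a [bound] ×1, n [bound] ×0, c [bound] ×1
use order (left to right): a, c, e, d, b
typing: the term checks, with type (T3 → T3 → T3) → T3 → T3
summary: ordered ✗; linear ✗; affine ✓; relevant ✗; unrestricted ✓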